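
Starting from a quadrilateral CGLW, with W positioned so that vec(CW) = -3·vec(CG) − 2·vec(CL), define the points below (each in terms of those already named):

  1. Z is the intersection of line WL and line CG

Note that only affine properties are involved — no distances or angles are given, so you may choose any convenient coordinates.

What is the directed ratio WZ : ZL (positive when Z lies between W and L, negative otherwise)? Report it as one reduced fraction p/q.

Choose coordinates C = (0, 0), G = (1, 0), L = (0, 1), W = (-3, -2).
1. Z is the intersection of line WL and line CG ⇒ Z = (-1, 0)
Z = W + t·(L−W) with t = 2/3, so WZ:ZL = t:(1−t) = 2/3:1/3

WZ:ZL = 2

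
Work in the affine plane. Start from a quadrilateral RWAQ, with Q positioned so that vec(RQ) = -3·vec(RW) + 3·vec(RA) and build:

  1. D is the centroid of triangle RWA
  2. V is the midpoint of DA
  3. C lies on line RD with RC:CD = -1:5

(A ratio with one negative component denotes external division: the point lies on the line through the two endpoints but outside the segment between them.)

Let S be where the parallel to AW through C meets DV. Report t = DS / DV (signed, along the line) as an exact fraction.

Work in coordinates with R = (0, 0), W = (1, 0), A = (0, 1), Q = (-3, 3).
1. D is the centroid of triangle RWA ⇒ D = (1/3, 1/3)
2. V is the midpoint of DA ⇒ V = (1/6, 2/3)
3. C lies on line RD with RC:CD = -1:5 ⇒ C = (-1/12, -1/12)
through C parallel to AW: direction (1, -1); meets DV at S = (7/6, -4/3)
S = D + t·(V−D) with t = -5

t = -5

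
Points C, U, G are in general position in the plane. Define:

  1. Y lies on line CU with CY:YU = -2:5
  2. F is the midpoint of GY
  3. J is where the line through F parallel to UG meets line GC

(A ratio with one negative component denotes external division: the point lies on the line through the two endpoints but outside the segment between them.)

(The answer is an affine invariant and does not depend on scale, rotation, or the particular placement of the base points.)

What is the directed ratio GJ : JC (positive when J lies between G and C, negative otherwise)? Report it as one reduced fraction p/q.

Choose coordinates C = (0, 0), U = (1, 0), G = (0, 1).
1. Y lies on line CU with CY:YU = -2:5 ⇒ Y = (-2/3, 0)
2. F is the midpoint of GY ⇒ F = (-1/3, 1/2)
3. J is where the line through F parallel to UG meets line GC ⇒ J = (0, 1/6)
J = G + t·(C−G) with t = 5/6, so GJ:JC = t:(1−t) = 5/6:1/6

GJ:JC = 5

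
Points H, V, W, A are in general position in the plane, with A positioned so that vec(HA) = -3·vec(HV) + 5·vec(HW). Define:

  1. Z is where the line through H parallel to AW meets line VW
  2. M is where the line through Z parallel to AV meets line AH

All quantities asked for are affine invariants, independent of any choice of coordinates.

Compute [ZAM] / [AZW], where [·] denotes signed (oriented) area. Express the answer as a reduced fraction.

[ZAM]:[AZW] = -4/5

Work in coordinates with H = (0, 0), V = (1, 0), W = (0, 1), A = (-3, 5).
1. Z is where the line through H parallel to AW meets line VW ⇒ Z = (-3, 4)
2. M is where the line through Z parallel to AV meets line AH ⇒ M = (-3/5, 1)
2·[ZAM] = -12/5, 2·[AZW] = 3
[ZAM]:[AZW] = -12/5:3 = -4/5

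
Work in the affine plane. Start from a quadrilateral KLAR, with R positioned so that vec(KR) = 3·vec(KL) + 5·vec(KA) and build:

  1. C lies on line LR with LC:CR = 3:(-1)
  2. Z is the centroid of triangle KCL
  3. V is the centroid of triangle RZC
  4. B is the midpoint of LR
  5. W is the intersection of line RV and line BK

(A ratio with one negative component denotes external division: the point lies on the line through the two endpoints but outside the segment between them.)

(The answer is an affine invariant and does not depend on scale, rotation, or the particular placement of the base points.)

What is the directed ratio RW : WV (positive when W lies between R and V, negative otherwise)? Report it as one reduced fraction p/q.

RW:WV = -9/10

Set K = (0, 0), L = (1, 0), A = (0, 1), R = (3, 5); any affine frame gives the same invariant.
1. C lies on line LR with LC:CR = 3:(-1) ⇒ C = (4, 15/2)
2. Z is the centroid of triangle KCL ⇒ Z = (5/3, 5/2)
3. V is the centroid of triangle RZC ⇒ V = (26/9, 5)
4. B is the midpoint of LR ⇒ B = (2, 5/2)
5. W is the intersection of line RV and line BK ⇒ W = (4, 5)
W = R + t·(V−R) with t = -9, so RW:WV = t:(1−t) = -9:10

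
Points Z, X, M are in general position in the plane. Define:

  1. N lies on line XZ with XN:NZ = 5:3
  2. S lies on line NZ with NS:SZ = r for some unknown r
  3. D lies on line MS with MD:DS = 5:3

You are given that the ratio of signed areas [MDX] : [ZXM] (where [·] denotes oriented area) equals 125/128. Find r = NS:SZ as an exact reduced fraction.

r = -5/3

Set Z = (0, 0), X = (1, 0), M = (0, 1); any affine frame gives the same invariant.
1. N lies on line XZ with XN:NZ = 5:3 ⇒ N = (3/8, 0)
2. With NS:SZ = r, write λ = r/(r+1) so S = N + λ·(Z−N); S is affine-linear in λ
3. D lies on line MS with MD:DS = 5:3 ⇒ D is an affine combination of earlier points and hence also affine-linear in λ
Every point depending on S is an affine combination of S and λ-independent points, so each such coordinate is linear in λ; the λ² term in each signed area is a multiple of (Z−N)×(Z−N) = 0, so 2·[MDX] and 2·[ZXM] are each linear in λ. Evaluating at λ=0 and λ=1:
  2·[MDX] = 15/64·λ + 25/64,   2·[ZXM] = 1
So [MDX]:[ZXM] = (15/64·λ + 25/64) / (1). Setting this equal to 125/128:
  15/64·λ + 25/64 = 125/128·(1)  ⇒  λ = 5/2
Then r = λ/(1−λ) = (5/2)/(-3/2) = -5/3. Check: with r = -5/3, S = (-9/16, 0) and [MDX]:[ZXM] = 125/128 as required.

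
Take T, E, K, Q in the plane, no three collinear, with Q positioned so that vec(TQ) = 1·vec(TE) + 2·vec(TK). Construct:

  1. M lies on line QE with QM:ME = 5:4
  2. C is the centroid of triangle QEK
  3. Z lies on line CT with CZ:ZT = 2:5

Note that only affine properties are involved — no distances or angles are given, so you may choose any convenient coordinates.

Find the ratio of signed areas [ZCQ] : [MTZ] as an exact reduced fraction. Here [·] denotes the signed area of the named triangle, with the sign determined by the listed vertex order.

Set T = (0, 0), E = (1, 0), K = (0, 1), Q = (1, 2); any affine frame gives the same invariant.
1. M lies on line QE with QM:ME = 5:4 ⇒ M = (1, 8/9)
2. C is the centroid of triangle QEK ⇒ C = (2/3, 1)
3. Z lies on line CT with CZ:ZT = 2:5 ⇒ Z = (10/21, 5/7)
2·[ZCQ] = 2/21, 2·[MTZ] = -55/189
[ZCQ]:[MTZ] = 2/21:-55/189 = -18/55

[ZCQ]:[MTZ] = -18/55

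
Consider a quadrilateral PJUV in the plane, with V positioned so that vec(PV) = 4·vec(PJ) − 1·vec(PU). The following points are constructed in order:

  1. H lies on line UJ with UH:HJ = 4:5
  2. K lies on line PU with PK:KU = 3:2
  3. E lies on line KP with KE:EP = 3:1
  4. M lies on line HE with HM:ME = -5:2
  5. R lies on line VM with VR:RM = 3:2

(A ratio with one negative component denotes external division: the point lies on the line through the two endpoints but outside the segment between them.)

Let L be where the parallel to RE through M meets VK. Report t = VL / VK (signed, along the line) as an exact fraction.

t = 20/3

Choose coordinates P = (0, 0), J = (1, 0), U = (0, 1), V = (4, -1).
1. H lies on line UJ with UH:HJ = 4:5 ⇒ H = (4/9, 5/9)
2. K lies on line PU with PK:KU = 3:2 ⇒ K = (0, 3/5)
3. E lies on line KP with KE:EP = 3:1 ⇒ E = (0, 3/20)
4. M lies on line HE with HM:ME = -5:2 ⇒ M = (-8/27, -13/108)
5. R lies on line VM with VR:RM = 3:2 ⇒ R = (64/45, -17/36)
through M parallel to RE: direction (-64/45, 28/45); meets VK at L = (-68/3, 29/3)
L = V + t·(K−V) with t = 20/3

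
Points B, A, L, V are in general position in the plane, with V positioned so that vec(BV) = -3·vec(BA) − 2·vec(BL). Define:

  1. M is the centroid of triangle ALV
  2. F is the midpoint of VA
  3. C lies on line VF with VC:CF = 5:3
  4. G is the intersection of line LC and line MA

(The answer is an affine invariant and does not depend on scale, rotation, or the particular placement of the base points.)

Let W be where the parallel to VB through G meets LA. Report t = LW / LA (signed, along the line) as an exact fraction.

t = 58/135

Set B = (0, 0), A = (1, 0), L = (0, 1), V = (-3, -2); any affine frame gives the same invariant.
1. M is the centroid of triangle ALV ⇒ M = (-2/3, -1/3)
2. F is the midpoint of VA ⇒ F = (-1, -1)
3. C lies on line VF with VC:CF = 5:3 ⇒ C = (-7/4, -11/8)
4. G is the intersection of line LC and line MA ⇒ G = (-28/27, -11/27)
through G parallel to VB: direction (3, 2); meets LA at W = (58/135, 77/135)
W = L + t·(A−L) with t = 58/135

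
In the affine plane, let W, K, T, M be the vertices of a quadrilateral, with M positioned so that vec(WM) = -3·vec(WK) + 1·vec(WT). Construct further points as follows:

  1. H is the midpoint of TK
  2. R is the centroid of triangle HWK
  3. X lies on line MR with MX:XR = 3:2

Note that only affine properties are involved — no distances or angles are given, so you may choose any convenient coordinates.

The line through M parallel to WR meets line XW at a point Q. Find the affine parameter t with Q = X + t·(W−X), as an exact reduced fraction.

Assign W = (0, 0), K = (1, 0), T = (0, 1), M = (-3, 1) — the answer is frame-independent, so this choice is without loss of generality.
1. H is the midpoint of TK ⇒ H = (1/2, 1/2)
2. R is the centroid of triangle HWK ⇒ R = (1/2, 1/6)
3. X lies on line MR with MX:XR = 3:2 ⇒ X = (-9/10, 1/2)
through M parallel to WR: direction (1/2, 1/6); meets XW at Q = (-9/4, 5/4)
Q = X + t·(W−X) with t = -3/2

t = -3/2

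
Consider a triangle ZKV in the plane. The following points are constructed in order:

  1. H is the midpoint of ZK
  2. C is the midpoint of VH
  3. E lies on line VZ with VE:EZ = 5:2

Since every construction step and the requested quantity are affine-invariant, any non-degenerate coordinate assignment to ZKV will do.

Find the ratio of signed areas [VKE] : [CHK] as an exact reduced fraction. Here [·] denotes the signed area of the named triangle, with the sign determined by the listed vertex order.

[VKE]:[CHK] = -20/7

Set Z = (0, 0), K = (1, 0), V = (0, 1); any affine frame gives the same invariant.
1. H is the midpoint of ZK ⇒ H = (1/2, 0)
2. C is the midpoint of VH ⇒ C = (1/4, 1/2)
3. E lies on line VZ with VE:EZ = 5:2 ⇒ E = (0, 2/7)
2·[VKE] = -5/7, 2·[CHK] = 1/4
[VKE]:[CHK] = -5/7:1/4 = -20/7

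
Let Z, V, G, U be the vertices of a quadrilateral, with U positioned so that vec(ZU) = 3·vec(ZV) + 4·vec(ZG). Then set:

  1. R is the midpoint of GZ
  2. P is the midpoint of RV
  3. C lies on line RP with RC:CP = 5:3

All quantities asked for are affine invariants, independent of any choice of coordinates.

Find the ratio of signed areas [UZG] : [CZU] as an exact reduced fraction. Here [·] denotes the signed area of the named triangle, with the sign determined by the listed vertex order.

[UZG]:[CZU] = 96/7

Set Z = (0, 0), V = (1, 0), G = (0, 1), U = (3, 4); any affine frame gives the same invariant.
1. R is the midpoint of GZ ⇒ R = (0, 1/2)
2. P is the midpoint of RV ⇒ P = (1/2, 1/4)
3. C lies on line RP with RC:CP = 5:3 ⇒ C = (5/16, 11/32)
2·[UZG] = -3, 2·[CZU] = -7/32
[UZG]:[CZU] = -3:-7/32 = 96/7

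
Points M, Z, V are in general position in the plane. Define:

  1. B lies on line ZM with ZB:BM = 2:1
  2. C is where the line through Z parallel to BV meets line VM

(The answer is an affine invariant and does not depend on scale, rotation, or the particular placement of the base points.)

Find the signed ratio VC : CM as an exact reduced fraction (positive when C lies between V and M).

Choose coordinates M = (0, 0), Z = (1, 0), V = (0, 1).
1. B lies on line ZM with ZB:BM = 2:1 ⇒ B = (1/3, 0)
2. C is where the line through Z parallel to BV meets line VM ⇒ C = (0, 3)
C = V + t·(M−V) with t = -2, so VC:CM = t:(1−t) = -2:3

VC:CM = -2/3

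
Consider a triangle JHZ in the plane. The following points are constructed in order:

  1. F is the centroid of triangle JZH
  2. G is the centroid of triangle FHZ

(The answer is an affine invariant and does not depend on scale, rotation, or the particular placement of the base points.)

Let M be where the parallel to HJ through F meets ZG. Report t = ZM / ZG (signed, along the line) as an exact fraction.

t = 6/5

Work in coordinates with J = (0, 0), H = (1, 0), Z = (0, 1).
1. F is the centroid of triangle JZH ⇒ F = (1/3, 1/3)
2. G is the centroid of triangle FHZ ⇒ G = (4/9, 4/9)
through F parallel to HJ: direction (-1, 0); meets ZG at M = (8/15, 1/3)
M = Z + t·(G−Z) with t = 6/5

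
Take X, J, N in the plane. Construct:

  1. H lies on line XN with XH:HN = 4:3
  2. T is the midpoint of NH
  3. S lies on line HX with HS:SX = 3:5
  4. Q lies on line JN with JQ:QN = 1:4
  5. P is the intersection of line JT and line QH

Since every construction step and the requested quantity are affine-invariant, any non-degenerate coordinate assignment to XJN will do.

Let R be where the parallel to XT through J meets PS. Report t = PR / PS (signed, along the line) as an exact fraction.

Work in coordinates with X = (0, 0), J = (1, 0), N = (0, 1).
1. H lies on line XN with XH:HN = 4:3 ⇒ H = (0, 4/7)
2. T is the midpoint of NH ⇒ T = (0, 11/14)
3. S lies on line HX with HS:SX = 3:5 ⇒ S = (0, 5/14)
4. Q lies on line JN with JQ:QN = 1:4 ⇒ Q = (4/5, 1/5)
5. P is the intersection of line JT and line QH ⇒ P = (2/3, 11/42)
through J parallel to XT: direction (0, 11/14); meets PS at R = (1, 3/14)
R = P + t·(S−P) with t = -1/2

t = -1/2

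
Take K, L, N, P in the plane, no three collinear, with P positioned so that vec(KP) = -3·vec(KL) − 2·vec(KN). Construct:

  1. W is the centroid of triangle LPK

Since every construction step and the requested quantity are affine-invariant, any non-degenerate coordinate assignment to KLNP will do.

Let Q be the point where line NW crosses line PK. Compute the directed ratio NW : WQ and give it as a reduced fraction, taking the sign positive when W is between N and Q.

NW:WQ = -11/2

Set K = (0, 0), L = (1, 0), N = (0, 1), P = (-3, -2); any affine frame gives the same invariant.
1. W is the centroid of triangle LPK ⇒ W = (-2/3, -2/3)
line NW meets PK at Q = (-6/11, -4/11)
W = N + t·(Q−N) with t = 11/9, so NW:WQ = 11/9:-2/9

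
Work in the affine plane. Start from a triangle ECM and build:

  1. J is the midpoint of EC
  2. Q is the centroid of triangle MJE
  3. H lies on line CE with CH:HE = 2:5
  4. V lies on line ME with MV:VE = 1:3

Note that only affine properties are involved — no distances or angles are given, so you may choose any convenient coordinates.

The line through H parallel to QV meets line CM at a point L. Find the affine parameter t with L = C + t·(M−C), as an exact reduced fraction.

Assign E = (0, 0), C = (1, 0), M = (0, 1) — the answer is frame-independent, so this choice is without loss of generality.
1. J is the midpoint of EC ⇒ J = (1/2, 0)
2. Q is the centroid of triangle MJE ⇒ Q = (1/6, 1/3)
3. H lies on line CE with CH:HE = 2:5 ⇒ H = (5/7, 0)
4. V lies on line ME with MV:VE = 1:3 ⇒ V = (0, 3/4)
through H parallel to QV: direction (-1/6, 5/12); meets CM at L = (11/21, 10/21)
L = C + t·(M−C) with t = 10/21

t = 10/21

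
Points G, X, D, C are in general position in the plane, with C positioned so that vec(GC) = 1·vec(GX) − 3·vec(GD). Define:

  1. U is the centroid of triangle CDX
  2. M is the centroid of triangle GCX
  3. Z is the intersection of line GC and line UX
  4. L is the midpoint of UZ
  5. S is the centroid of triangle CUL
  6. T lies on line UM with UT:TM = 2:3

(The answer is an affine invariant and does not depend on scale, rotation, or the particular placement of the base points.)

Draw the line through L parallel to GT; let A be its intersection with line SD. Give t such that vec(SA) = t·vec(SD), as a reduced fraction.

Set G = (0, 0), X = (1, 0), D = (0, 1), C = (1, -3); any affine frame gives the same invariant.
1. U is the centroid of triangle CDX ⇒ U = (2/3, -2/3)
2. M is the centroid of triangle GCX ⇒ M = (2/3, -1)
3. Z is the intersection of line GC and line UX ⇒ Z = (2/5, -6/5)
4. L is the midpoint of UZ ⇒ L = (8/15, -14/15)
5. S is the centroid of triangle CUL ⇒ S = (11/15, -23/15)
6. T lies on line UM with UT:TM = 2:3 ⇒ T = (2/3, -4/5)
through L parallel to GT: direction (2/3, -4/5); meets SD at A = (1067/1860, -913/930)
A = S + t·(D−S) with t = 27/124

t = 27/124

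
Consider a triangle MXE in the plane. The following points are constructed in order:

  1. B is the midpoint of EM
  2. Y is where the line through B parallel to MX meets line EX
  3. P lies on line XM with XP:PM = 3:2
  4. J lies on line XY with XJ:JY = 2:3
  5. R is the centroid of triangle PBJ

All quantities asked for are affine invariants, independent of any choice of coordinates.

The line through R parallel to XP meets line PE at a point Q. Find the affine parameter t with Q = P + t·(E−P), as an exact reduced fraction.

t = 7/30

Choose coordinates M = (0, 0), X = (1, 0), E = (0, 1).
1. B is the midpoint of EM ⇒ B = (0, 1/2)
2. Y is where the line through B parallel to MX meets line EX ⇒ Y = (1/2, 1/2)
3. P lies on line XM with XP:PM = 3:2 ⇒ P = (2/5, 0)
4. J lies on line XY with XJ:JY = 2:3 ⇒ J = (4/5, 1/5)
5. R is the centroid of triangle PBJ ⇒ R = (2/5, 7/30)
through R parallel to XP: direction (-3/5, 0); meets PE at Q = (23/75, 7/30)
Q = P + t·(E−P) with t = 7/30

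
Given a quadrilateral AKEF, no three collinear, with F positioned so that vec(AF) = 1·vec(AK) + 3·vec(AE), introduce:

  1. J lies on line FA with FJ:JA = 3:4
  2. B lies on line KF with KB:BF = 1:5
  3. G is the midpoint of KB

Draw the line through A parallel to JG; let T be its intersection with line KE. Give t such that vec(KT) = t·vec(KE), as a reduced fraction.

Choose coordinates A = (0, 0), K = (1, 0), E = (0, 1), F = (1, 3).
1. J lies on line FA with FJ:JA = 3:4 ⇒ J = (4/7, 12/7)
2. B lies on line KF with KB:BF = 1:5 ⇒ B = (1, 1/2)
3. G is the midpoint of KB ⇒ G = (1, 1/4)
through A parallel to JG: direction (3/7, -41/28); meets KE at T = (-12/29, 41/29)
T = K + t·(E−K) with t = 41/29

t = 41/29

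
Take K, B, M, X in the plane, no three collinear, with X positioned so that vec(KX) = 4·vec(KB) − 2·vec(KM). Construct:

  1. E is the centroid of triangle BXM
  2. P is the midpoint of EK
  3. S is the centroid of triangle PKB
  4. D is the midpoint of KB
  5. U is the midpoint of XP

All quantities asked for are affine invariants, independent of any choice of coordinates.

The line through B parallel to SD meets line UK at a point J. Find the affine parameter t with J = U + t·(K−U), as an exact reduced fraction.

Set K = (0, 0), B = (1, 0), M = (0, 1), X = (4, -2); any affine frame gives the same invariant.
1. E is the centroid of triangle BXM ⇒ E = (5/3, -1/3)
2. P is the midpoint of EK ⇒ P = (5/6, -1/6)
3. S is the centroid of triangle PKB ⇒ S = (11/18, -1/18)
4. D is the midpoint of KB ⇒ D = (1/2, 0)
5. U is the midpoint of XP ⇒ U = (29/12, -13/12)
through B parallel to SD: direction (-1/9, 1/18); meets UK at J = (29/3, -13/3)
J = U + t·(K−U) with t = -3

t = -3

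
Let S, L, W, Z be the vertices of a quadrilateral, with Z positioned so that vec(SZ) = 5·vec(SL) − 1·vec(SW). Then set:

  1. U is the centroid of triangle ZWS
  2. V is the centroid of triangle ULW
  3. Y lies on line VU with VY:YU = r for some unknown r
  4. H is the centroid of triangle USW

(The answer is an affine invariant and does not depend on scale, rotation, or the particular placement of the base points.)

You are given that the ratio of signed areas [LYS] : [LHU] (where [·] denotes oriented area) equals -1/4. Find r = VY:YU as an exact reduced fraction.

Work in coordinates with S = (0, 0), L = (1, 0), W = (0, 1), Z = (5, -1).
1. U is the centroid of triangle ZWS ⇒ U = (5/3, 0)
2. V is the centroid of triangle ULW ⇒ V = (8/9, 1/3)
3. With VY:YU = r, write λ = r/(r+1) so Y = V + λ·(U−V); Y is affine-linear in λ
4. H is the centroid of triangle USW ⇒ H = (5/9, 1/3)
Every point depending on Y is an affine combination of Y and λ-independent points, so each such coordinate is linear in λ; the λ² term in each signed area is a multiple of (U−V)×(U−V) = 0, so 2·[LYS] and 2·[LHU] are each linear in λ. Evaluating at λ=0 and λ=1:
  2·[LYS] = -1/3·λ + 1/3,   2·[LHU] = -2/9
So [LYS]:[LHU] = (-1/3·λ + 1/3) / (-2/9). Setting this equal to -1/4:
  -1/3·λ + 1/3 = -1/4·(-2/9)  ⇒  λ = 5/6
Then r = λ/(1−λ) = (5/6)/(1/6) = 5. Check: with r = 5, Y = (83/54, 1/18) and [LYS]:[LHU] = -1/4 as required.

r = 5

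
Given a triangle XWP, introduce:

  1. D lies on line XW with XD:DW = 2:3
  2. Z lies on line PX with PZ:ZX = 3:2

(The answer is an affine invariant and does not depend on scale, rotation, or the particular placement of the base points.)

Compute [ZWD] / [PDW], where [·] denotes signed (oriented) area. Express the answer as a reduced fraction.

Assign X = (0, 0), W = (1, 0), P = (0, 1) — the answer is frame-independent, so this choice is without loss of generality.
1. D lies on line XW with XD:DW = 2:3 ⇒ D = (2/5, 0)
2. Z lies on line PX with PZ:ZX = 3:2 ⇒ Z = (0, 2/5)
2·[ZWD] = -6/25, 2·[PDW] = 3/5
[ZWD]:[PDW] = -6/25:3/5 = -2/5

[ZWD]:[PDW] = -2/5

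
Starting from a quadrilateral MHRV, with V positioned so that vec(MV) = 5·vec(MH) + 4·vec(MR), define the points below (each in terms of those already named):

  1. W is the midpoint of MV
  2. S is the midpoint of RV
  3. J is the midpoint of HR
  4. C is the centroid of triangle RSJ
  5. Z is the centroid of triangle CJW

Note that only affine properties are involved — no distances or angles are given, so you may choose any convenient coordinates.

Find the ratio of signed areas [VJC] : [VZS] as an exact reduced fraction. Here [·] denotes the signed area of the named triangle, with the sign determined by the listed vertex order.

[VJC]:[VZS] = 72/47

Set M = (0, 0), H = (1, 0), R = (0, 1), V = (5, 4); any affine frame gives the same invariant.
1. W is the midpoint of MV ⇒ W = (5/2, 2)
2. S is the midpoint of RV ⇒ S = (5/2, 5/2)
3. J is the midpoint of HR ⇒ J = (1/2, 1/2)
4. C is the centroid of triangle RSJ ⇒ C = (1, 4/3)
5. Z is the centroid of triangle CJW ⇒ Z = (4/3, 23/18)
2·[VJC] = -2, 2·[VZS] = -47/36
[VJC]:[VZS] = -2:-47/36 = 72/47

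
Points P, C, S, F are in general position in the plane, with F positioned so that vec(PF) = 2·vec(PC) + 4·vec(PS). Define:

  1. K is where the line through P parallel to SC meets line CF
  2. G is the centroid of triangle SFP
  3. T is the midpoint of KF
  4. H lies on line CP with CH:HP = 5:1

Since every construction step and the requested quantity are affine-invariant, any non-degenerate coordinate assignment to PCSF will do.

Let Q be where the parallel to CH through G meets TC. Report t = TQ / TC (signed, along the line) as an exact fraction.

Set P = (0, 0), C = (1, 0), S = (0, 1), F = (2, 4); any affine frame gives the same invariant.
1. K is where the line through P parallel to SC meets line CF ⇒ K = (4/5, -4/5)
2. G is the centroid of triangle SFP ⇒ G = (2/3, 5/3)
3. T is the midpoint of KF ⇒ T = (7/5, 8/5)
4. H lies on line CP with CH:HP = 5:1 ⇒ H = (1/6, 0)
through G parallel to CH: direction (-5/6, 0); meets TC at Q = (17/12, 5/3)
Q = T + t·(C−T) with t = -1/24

t = -1/24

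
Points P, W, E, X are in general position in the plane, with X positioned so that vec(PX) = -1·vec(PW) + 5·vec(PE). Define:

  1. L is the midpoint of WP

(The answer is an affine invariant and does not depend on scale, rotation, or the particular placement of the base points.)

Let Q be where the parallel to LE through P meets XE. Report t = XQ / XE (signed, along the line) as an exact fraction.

t = 3/2

Set P = (0, 0), W = (1, 0), E = (0, 1), X = (-1, 5); any affine frame gives the same invariant.
1. L is the midpoint of WP ⇒ L = (1/2, 0)
through P parallel to LE: direction (-1/2, 1); meets XE at Q = (1/2, -1)
Q = X + t·(E−X) with t = 3/2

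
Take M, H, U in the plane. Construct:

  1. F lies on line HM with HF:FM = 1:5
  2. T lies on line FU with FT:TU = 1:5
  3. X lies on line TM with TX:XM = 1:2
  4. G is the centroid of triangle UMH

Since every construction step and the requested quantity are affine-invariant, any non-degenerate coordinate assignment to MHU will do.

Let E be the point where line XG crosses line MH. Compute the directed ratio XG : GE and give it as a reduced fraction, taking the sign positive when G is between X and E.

Work in coordinates with M = (0, 0), H = (1, 0), U = (0, 1).
1. F lies on line HM with HF:FM = 1:5 ⇒ F = (5/6, 0)
2. T lies on line FU with FT:TU = 1:5 ⇒ T = (25/36, 1/6)
3. X lies on line TM with TX:XM = 1:2 ⇒ X = (25/54, 1/9)
4. G is the centroid of triangle UMH ⇒ G = (1/3, 1/3)
line XG meets MH at E = (19/36, 0)
G = X + t·(E−X) with t = -2, so XG:GE = -2:3

XG:GE = -2/3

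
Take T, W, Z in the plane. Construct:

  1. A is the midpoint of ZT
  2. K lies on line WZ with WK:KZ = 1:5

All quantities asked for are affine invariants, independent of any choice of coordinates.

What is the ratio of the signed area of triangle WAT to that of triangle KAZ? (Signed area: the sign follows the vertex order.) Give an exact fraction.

[WAT]:[KAZ] = -6/5

Work in coordinates with T = (0, 0), W = (1, 0), Z = (0, 1).
1. A is the midpoint of ZT ⇒ A = (0, 1/2)
2. K lies on line WZ with WK:KZ = 1:5 ⇒ K = (5/6, 1/6)
2·[WAT] = 1/2, 2·[KAZ] = -5/12
[WAT]:[KAZ] = 1/2:-5/12 = -6/5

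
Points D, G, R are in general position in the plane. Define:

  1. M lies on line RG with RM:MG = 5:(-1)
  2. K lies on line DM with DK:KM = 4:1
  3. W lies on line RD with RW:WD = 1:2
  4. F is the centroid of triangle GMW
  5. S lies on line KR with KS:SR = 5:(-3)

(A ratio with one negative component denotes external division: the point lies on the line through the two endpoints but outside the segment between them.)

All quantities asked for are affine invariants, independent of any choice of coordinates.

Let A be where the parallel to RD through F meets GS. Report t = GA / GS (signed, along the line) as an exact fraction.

Set D = (0, 0), G = (1, 0), R = (0, 1); any affine frame gives the same invariant.
1. M lies on line RG with RM:MG = 5:(-1) ⇒ M = (5/4, -1/4)
2. K lies on line DM with DK:KM = 4:1 ⇒ K = (1, -1/5)
3. W lies on line RD with RW:WD = 1:2 ⇒ W = (0, 2/3)
4. F is the centroid of triangle GMW ⇒ F = (3/4, 5/36)
5. S lies on line KR with KS:SR = 5:(-3) ⇒ S = (-3/2, 14/5)
through F parallel to RD: direction (0, -1); meets GS at A = (3/4, 7/25)
A = G + t·(S−G) with t = 1/10

t = 1/10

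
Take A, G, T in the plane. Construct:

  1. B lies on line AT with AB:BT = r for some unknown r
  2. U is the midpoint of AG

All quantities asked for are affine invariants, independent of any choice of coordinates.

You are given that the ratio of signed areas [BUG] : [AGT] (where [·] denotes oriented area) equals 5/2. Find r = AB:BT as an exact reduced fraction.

Set A = (0, 0), G = (1, 0), T = (0, 1); any affine frame gives the same invariant.
1. With AB:BT = r, write λ = r/(r+1) so B = A + λ·(T−A); B is affine-linear in λ
2. U is the midpoint of AG ⇒ U = (1/2, 0)
Every point depending on B is an affine combination of B and λ-independent points, so each such coordinate is linear in λ; the λ² term in each signed area is a multiple of (T−A)×(T−A) = 0, so 2·[BUG] and 2·[AGT] are each linear in λ. Evaluating at λ=0 and λ=1:
  2·[BUG] = 1/2·λ,   2·[AGT] = 1
So [BUG]:[AGT] = (1/2·λ) / (1). Setting this equal to 5/2:
  1/2·λ = 5/2·(1)  ⇒  λ = 5
Then r = λ/(1−λ) = (5)/(-4) = -5/4. Check: with r = -5/4, B = (0, 5) and [BUG]:[AGT] = 5/2 as required.

r = -5/4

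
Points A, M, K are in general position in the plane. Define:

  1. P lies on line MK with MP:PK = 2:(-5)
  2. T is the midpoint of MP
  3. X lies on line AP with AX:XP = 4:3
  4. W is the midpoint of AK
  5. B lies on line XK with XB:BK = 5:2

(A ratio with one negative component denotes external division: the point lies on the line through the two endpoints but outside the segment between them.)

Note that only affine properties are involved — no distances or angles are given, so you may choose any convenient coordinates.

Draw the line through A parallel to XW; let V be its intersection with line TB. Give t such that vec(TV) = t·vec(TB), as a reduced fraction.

t = 21

Set A = (0, 0), M = (1, 0), K = (0, 1); any affine frame gives the same invariant.
1. P lies on line MK with MP:PK = 2:(-5) ⇒ P = (5/3, -2/3)
2. T is the midpoint of MP ⇒ T = (4/3, -1/3)
3. X lies on line AP with AX:XP = 4:3 ⇒ X = (20/21, -8/21)
4. W is the midpoint of AK ⇒ W = (0, 1/2)
5. B lies on line XK with XB:BK = 5:2 ⇒ B = (40/147, 89/147)
through A parallel to XW: direction (-20/21, 37/42); meets TB at V = (-440/21, 407/21)
V = T + t·(B−T) with t = 21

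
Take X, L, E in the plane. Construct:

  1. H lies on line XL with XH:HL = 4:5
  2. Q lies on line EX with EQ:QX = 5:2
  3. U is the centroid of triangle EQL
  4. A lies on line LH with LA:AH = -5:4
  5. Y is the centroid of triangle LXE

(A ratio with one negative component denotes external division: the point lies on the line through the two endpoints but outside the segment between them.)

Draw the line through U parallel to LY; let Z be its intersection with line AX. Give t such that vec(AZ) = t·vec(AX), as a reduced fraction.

t = 187/112

Assign X = (0, 0), L = (1, 0), E = (0, 1) — the answer is frame-independent, so this choice is without loss of generality.
1. H lies on line XL with XH:HL = 4:5 ⇒ H = (4/9, 0)
2. Q lies on line EX with EQ:QX = 5:2 ⇒ Q = (0, 2/7)
3. U is the centroid of triangle EQL ⇒ U = (1/3, 3/7)
4. A lies on line LH with LA:AH = -5:4 ⇒ A = (-16/9, 0)
5. Y is the centroid of triangle LXE ⇒ Y = (1/3, 1/3)
through U parallel to LY: direction (-2/3, 1/3); meets AX at Z = (25/21, 0)
Z = A + t·(X−A) with t = 187/112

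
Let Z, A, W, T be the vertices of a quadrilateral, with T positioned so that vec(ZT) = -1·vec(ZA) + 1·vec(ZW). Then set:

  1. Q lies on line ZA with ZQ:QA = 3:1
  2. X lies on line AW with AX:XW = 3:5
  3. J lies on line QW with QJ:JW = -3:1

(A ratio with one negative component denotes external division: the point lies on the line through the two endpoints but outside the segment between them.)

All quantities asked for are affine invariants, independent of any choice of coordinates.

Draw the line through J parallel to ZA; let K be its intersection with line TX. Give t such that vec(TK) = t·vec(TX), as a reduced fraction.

Choose coordinates Z = (0, 0), A = (1, 0), W = (0, 1), T = (-1, 1).
1. Q lies on line ZA with ZQ:QA = 3:1 ⇒ Q = (3/4, 0)
2. X lies on line AW with AX:XW = 3:5 ⇒ X = (5/8, 3/8)
3. J lies on line QW with QJ:JW = -3:1 ⇒ J = (-3/8, 3/2)
through J parallel to ZA: direction (1, 0); meets TX at K = (-23/10, 3/2)
K = T + t·(X−T) with t = -4/5

t = -4/5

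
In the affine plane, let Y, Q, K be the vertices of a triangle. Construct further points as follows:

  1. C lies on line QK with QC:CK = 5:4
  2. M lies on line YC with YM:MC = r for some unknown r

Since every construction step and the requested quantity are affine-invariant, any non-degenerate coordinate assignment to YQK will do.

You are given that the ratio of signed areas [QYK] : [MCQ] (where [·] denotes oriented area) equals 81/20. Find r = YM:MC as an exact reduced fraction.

r = 5/4

Choose coordinates Y = (0, 0), Q = (1, 0), K = (0, 1).
1. C lies on line QK with QC:CK = 5:4 ⇒ C = (4/9, 5/9)
2. With YM:MC = r, write λ = r/(r+1) so M = Y + λ·(C−Y); M is affine-linear in λ
Every point depending on M is an affine combination of M and λ-independent points, so each such coordinate is linear in λ; the λ² term in each signed area is a multiple of (C−Y)×(C−Y) = 0, so 2·[QYK] and 2·[MCQ] are each linear in λ. Evaluating at λ=0 and λ=1:
  2·[QYK] = -1,   2·[MCQ] = 5/9·λ − 5/9
So [QYK]:[MCQ] = (-1) / (5/9·λ − 5/9). Setting this equal to 81/20:
  -1 = 81/20·(5/9·λ − 5/9)  ⇒  λ = 5/9
Then r = λ/(1−λ) = (5/9)/(4/9) = 5/4. Check: with r = 5/4, M = (20/81, 25/81) and [QYK]:[MCQ] = 81/20 as required.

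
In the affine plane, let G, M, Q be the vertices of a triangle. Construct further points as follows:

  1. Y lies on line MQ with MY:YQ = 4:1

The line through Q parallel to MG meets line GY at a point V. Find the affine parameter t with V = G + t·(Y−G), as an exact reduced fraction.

Assign G = (0, 0), M = (1, 0), Q = (0, 1) — the answer is frame-independent, so this choice is without loss of generality.
1. Y lies on line MQ with MY:YQ = 4:1 ⇒ Y = (1/5, 4/5)
through Q parallel to MG: direction (-1, 0); meets GY at V = (1/4, 1)
V = G + t·(Y−G) with t = 5/4

t = 5/4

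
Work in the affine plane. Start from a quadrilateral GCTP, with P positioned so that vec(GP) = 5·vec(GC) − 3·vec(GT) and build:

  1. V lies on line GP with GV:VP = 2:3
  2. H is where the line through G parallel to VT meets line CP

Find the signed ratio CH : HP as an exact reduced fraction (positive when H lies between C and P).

CH:HP = -11/25

Assign G = (0, 0), C = (1, 0), T = (0, 1), P = (5, -3) — the answer is frame-independent, so this choice is without loss of generality.
1. V lies on line GP with GV:VP = 2:3 ⇒ V = (2, -6/5)
2. H is where the line through G parallel to VT meets line CP ⇒ H = (-15/7, 33/14)
H = C + t·(P−C) with t = -11/14, so CH:HP = t:(1−t) = -11/14:25/14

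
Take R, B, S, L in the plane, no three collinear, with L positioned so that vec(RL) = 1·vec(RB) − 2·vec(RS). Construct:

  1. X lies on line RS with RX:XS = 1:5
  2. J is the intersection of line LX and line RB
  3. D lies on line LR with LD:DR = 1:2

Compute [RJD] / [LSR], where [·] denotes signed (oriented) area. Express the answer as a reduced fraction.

Set R = (0, 0), B = (1, 0), S = (0, 1), L = (1, -2); any affine frame gives the same invariant.
1. X lies on line RS with RX:XS = 1:5 ⇒ X = (0, 1/6)
2. J is the intersection of line LX and line RB ⇒ J = (1/13, 0)
3. D lies on line LR with LD:DR = 1:2 ⇒ D = (2/3, -4/3)
2·[RJD] = -4/39, 2·[LSR] = 1
[RJD]:[LSR] = -4/39:1 = -4/39

[RJD]:[LSR] = -4/39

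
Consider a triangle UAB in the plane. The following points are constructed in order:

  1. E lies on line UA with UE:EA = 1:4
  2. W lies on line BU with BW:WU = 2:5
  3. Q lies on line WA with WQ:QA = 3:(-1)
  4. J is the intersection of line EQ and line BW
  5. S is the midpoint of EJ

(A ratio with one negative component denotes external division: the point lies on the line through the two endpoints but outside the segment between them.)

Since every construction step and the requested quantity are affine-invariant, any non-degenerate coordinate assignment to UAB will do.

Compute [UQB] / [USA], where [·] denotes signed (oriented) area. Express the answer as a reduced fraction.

[UQB]:[USA] = -273/5

Set U = (0, 0), A = (1, 0), B = (0, 1); any affine frame gives the same invariant.
1. E lies on line UA with UE:EA = 1:4 ⇒ E = (1/5, 0)
2. W lies on line BU with BW:WU = 2:5 ⇒ W = (0, 5/7)
3. Q lies on line WA with WQ:QA = 3:(-1) ⇒ Q = (3/2, -5/14)
4. J is the intersection of line EQ and line BW ⇒ J = (0, 5/91)
5. S is the midpoint of EJ ⇒ S = (1/10, 5/182)
2·[UQB] = 3/2, 2·[USA] = -5/182
[UQB]:[USA] = 3/2:-5/182 = -273/5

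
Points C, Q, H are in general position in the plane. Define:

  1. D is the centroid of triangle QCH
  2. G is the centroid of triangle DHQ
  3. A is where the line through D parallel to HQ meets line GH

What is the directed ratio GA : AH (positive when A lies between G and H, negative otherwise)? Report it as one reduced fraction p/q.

Choose coordinates C = (0, 0), Q = (1, 0), H = (0, 1).
1. D is the centroid of triangle QCH ⇒ D = (1/3, 1/3)
2. G is the centroid of triangle DHQ ⇒ G = (4/9, 4/9)
3. A is where the line through D parallel to HQ meets line GH ⇒ A = (4/3, -2/3)
A = G + t·(H−G) with t = -2, so GA:AH = t:(1−t) = -2:3

GA:AH = -2/3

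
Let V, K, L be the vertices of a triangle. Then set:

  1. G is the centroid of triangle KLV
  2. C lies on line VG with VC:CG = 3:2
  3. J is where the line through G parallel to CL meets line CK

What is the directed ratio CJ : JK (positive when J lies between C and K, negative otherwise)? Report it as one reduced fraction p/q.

CJ:JK = 2/7

Choose coordinates V = (0, 0), K = (1, 0), L = (0, 1).
1. G is the centroid of triangle KLV ⇒ G = (1/3, 1/3)
2. C lies on line VG with VC:CG = 3:2 ⇒ C = (1/5, 1/5)
3. J is where the line through G parallel to CL meets line CK ⇒ J = (17/45, 7/45)
J = C + t·(K−C) with t = 2/9, so CJ:JK = t:(1−t) = 2/9:7/9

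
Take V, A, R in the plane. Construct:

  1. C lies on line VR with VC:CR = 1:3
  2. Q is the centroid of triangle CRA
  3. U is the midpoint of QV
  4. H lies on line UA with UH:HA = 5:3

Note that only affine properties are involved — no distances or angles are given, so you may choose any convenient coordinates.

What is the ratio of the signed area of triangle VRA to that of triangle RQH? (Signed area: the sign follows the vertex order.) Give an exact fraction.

Choose coordinates V = (0, 0), A = (1, 0), R = (0, 1).
1. C lies on line VR with VC:CR = 1:3 ⇒ C = (0, 1/4)
2. Q is the centroid of triangle CRA ⇒ Q = (1/3, 5/12)
3. U is the midpoint of QV ⇒ U = (1/6, 5/24)
4. H lies on line UA with UH:HA = 5:3 ⇒ H = (11/16, 5/64)
2·[VRA] = -1, 2·[RQH] = 3/32
[VRA]:[RQH] = -1:3/32 = -32/3

[VRA]:[RQH] = -32/3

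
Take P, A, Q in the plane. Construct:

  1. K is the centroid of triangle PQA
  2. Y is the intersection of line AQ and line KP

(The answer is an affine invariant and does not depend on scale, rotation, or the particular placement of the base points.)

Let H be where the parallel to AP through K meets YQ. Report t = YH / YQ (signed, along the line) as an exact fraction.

Work in coordinates with P = (0, 0), A = (1, 0), Q = (0, 1).
1. K is the centroid of triangle PQA ⇒ K = (1/3, 1/3)
2. Y is the intersection of line AQ and line KP ⇒ Y = (1/2, 1/2)
through K parallel to AP: direction (-1, 0); meets YQ at H = (2/3, 1/3)
H = Y + t·(Q−Y) with t = -1/3

t = -1/3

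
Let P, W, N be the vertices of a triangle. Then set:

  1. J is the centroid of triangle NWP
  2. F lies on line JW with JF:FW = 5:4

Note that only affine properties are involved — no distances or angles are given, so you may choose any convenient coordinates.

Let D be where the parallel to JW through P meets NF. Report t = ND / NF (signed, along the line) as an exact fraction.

Assign P = (0, 0), W = (1, 0), N = (0, 1) — the answer is frame-independent, so this choice is without loss of generality.
1. J is the centroid of triangle NWP ⇒ J = (1/3, 1/3)
2. F lies on line JW with JF:FW = 5:4 ⇒ F = (19/27, 4/27)
through P parallel to JW: direction (2/3, -1/3); meets NF at D = (38/27, -19/27)
D = N + t·(F−N) with t = 2

t = 2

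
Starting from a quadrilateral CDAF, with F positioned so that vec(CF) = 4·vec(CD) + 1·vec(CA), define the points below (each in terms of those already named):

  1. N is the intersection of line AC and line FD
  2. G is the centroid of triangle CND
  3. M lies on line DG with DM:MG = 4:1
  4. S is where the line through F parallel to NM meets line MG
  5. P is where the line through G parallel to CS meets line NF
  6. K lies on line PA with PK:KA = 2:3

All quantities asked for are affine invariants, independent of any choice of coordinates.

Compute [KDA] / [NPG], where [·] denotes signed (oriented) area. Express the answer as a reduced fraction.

[KDA]:[NPG] = 18/11

Work in coordinates with C = (0, 0), D = (1, 0), A = (0, 1), F = (4, 1).
1. N is the intersection of line AC and line FD ⇒ N = (0, -1/3)
2. G is the centroid of triangle CND ⇒ G = (1/3, -1/9)
3. M lies on line DG with DM:MG = 4:1 ⇒ M = (7/15, -4/45)
4. S is where the line through F parallel to NM meets line MG ⇒ S = (13/5, 4/15)
5. P is where the line through G parallel to CS meets line NF ⇒ P = (22/27, -5/81)
6. K lies on line PA with PK:KA = 2:3 ⇒ K = (22/45, 49/135)
2·[KDA] = 4/27, 2·[NPG] = 22/243
[KDA]:[NPG] = 4/27:22/243 = 18/11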